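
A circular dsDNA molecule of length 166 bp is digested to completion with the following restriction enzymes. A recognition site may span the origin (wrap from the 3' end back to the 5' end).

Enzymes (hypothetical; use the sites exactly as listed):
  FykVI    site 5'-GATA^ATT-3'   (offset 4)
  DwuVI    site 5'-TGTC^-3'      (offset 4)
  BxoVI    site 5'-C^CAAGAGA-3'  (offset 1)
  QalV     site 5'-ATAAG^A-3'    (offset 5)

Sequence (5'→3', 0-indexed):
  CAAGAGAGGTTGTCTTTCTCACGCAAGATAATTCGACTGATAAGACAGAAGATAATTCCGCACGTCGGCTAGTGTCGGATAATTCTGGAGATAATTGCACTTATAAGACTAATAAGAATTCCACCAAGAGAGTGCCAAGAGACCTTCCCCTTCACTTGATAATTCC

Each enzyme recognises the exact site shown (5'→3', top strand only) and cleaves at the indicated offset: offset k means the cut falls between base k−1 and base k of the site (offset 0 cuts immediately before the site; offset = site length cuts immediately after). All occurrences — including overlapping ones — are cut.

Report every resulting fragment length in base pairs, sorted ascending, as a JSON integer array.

Site scan:
  FykVI (GATAATT, off=4): starts [26, 50, 77, 89, 157] → cuts [30, 54, 81, 93, 161]
  DwuVI (TGTC, off=4): starts [10, 72] → cuts [14, 76]
  BxoVI (CCAAGAGA, off=1): starts [123, 134, 165] → cuts [0, 124, 135]
  QalV (ATAAGA, off=5): starts [39, 102, 111] → cuts [44, 107, 116]

Pooled cuts: [0, 14, 30, 44, 54, 76, 81, 93, 107, 116, 124, 135, 161]

Fragments:
  0→14: 14 bp
  14→30: 16 bp
  30→44: 14 bp
  44→54: 10 bp
  54→76: 22 bp
  76→81: 5 bp
  81→93: 12 bp
  93→107: 14 bp
  107→116: 9 bp
  116→124: 8 bp
  124→135: 11 bp
  135→161: 26 bp
  161→0 (wrap): 166-161+0 = 5 bp

[5,5,8,9,10,11,12,14,14,14,16,22,26]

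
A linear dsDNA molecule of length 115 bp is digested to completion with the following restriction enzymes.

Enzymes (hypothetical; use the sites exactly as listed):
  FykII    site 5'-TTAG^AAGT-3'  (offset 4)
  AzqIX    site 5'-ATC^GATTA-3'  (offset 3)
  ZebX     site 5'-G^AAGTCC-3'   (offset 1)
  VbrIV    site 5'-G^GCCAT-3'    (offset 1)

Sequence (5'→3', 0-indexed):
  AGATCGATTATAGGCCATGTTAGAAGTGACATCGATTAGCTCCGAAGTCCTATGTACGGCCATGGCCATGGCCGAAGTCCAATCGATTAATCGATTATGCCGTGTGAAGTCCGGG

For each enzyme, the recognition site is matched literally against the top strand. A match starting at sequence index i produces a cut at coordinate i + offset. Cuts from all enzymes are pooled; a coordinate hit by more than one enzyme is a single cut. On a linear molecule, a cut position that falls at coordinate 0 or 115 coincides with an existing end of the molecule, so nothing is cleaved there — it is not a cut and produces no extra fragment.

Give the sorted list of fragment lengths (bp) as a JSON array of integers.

[5,6,8,8,9,10,10,10,10,11,14,14]

Site scan:
  FykII (TTAGAAGT, off=4): starts [19] → cuts [23]
  AzqIX (ATCGATTA, off=3): starts [2, 30, 81, 89] → cuts [5, 33, 84, 92]
  ZebX (GAAGTCC, off=1): starts [43, 73, 105] → cuts [44, 74, 106]
  VbrIV (GGCCAT, off=1): starts [12, 57, 63] → cuts [13, 58, 64]

All cut coordinates (distinct, sorted): [5, 13, 23, 33, 44, 58, 64, 74, 84, 92, 106]

Fragments:
  [0,5): 5 bp
  [5,13): 8 bp
  [13,23): 10 bp
  [23,33): 10 bp
  [33,44): 11 bp
  [44,58): 14 bp
  [58,64): 6 bp
  [64,74): 10 bp
  [74,84): 10 bp
  [84,92): 8 bp
  [92,106): 14 bp
  [106,115): 9 bp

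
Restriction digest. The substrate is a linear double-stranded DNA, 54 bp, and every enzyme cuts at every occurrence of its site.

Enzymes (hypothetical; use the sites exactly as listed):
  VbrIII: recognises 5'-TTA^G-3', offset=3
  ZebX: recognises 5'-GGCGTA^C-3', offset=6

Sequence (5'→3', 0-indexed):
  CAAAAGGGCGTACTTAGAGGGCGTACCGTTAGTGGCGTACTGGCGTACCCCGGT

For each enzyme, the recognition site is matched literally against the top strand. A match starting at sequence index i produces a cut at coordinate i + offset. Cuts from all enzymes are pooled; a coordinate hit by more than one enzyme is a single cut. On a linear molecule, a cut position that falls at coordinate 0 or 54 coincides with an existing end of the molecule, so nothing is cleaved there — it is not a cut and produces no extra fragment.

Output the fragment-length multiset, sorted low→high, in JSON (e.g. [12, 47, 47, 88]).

Per-enzyme occurrences:
  VbrIII TTAG/3: at [13, 28] ⇒ [16, 31]
  ZebX GGCGTAC/6: at [6, 19, 33, 41] ⇒ [12, 25, 39, 47]

All cut coordinates (distinct, sorted): [12, 16, 25, 31, 39, 47]

Fragments:
  [0,12): 12 bp
  [12,16): 4 bp
  [16,25): 9 bp
  [25,31): 6 bp
  [31,39): 8 bp
  [39,47): 8 bp
  [47,54): 7 bp

[4,6,7,8,8,9,12]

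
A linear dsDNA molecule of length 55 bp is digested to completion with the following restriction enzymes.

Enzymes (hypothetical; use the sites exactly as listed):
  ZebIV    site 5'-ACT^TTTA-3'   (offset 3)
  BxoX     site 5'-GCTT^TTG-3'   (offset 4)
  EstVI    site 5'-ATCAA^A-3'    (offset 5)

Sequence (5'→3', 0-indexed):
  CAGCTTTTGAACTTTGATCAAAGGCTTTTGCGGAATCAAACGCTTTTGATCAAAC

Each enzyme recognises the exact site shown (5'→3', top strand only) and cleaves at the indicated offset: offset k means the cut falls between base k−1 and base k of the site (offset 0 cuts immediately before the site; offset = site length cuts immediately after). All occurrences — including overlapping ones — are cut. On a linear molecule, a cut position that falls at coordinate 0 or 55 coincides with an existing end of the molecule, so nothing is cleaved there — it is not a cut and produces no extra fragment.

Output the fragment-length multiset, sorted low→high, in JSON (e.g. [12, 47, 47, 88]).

[2,6,6,6,8,12,15]

Site scan:
  ZebIV (ACTTTTA, off=3): no sites
  BxoX GCTTTTG/4: at [2, 23, 41] ⇒ [6, 27, 45]
  EstVI ATCAAA/5: at [16, 34, 48] ⇒ [21, 39, 53]

Pooled cuts: [6, 21, 27, 39, 45, 53]

Fragments:
  [0,6): 6 bp
  [6,21): 15 bp
  [21,27): 6 bp
  [27,39): 12 bp
  [39,45): 6 bp
  [45,53): 8 bp
  [53,55): 2 bp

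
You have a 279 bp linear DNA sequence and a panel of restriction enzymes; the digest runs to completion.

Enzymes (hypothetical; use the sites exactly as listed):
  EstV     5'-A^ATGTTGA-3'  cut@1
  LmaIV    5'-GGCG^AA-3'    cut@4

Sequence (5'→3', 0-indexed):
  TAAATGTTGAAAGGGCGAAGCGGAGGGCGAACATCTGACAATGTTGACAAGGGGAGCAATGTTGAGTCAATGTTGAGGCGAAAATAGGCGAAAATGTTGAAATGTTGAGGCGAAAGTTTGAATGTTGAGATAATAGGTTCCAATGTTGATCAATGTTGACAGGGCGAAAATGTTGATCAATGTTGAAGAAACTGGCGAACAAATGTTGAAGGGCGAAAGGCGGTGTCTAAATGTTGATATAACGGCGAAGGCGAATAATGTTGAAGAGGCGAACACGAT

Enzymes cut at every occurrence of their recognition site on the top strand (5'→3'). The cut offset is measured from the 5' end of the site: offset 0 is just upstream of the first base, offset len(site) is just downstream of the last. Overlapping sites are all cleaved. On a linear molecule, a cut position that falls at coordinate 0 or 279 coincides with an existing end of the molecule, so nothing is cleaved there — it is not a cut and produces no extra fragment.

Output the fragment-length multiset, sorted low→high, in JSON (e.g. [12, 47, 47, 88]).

Per-enzyme occurrences:
  EstV AATGTTGA/1: at [2, 39, 57, 68, 92, 100, 120, 141, 151, 168, 178, 201, 229, 256] ⇒ [3, 40, 58, 69, 93, 101, 121, 142, 152, 169, 179, 202, 230, 257]
  LmaIV GGCGAA/4: at [13, 25, 76, 86, 108, 162, 193, 211, 243, 249, 267] ⇒ [17, 29, 80, 90, 112, 166, 197, 215, 247, 253, 271]

All cut coordinates (distinct, sorted): [3, 17, 29, 40, 58, 69, 80, 90, 93, 101, 112, 121, 142, 152, 166, 169, 179, 197, 202, 215, 230, 247, 253, 257, 271]

Fragment lengths:
  [0,3): 3 bp
  [3,17): 14 bp
  [17,29): 12 bp
  [29,40): 11 bp
  [40,58): 18 bp
  [58,69): 11 bp
  [69,80): 11 bp
  [80,90): 10 bp
  [90,93): 3 bp
  [93,101): 8 bp
  [101,112): 11 bp
  [112,121): 9 bp
  [121,142): 21 bp
  [142,152): 10 bp
  [152,166): 14 bp
  [166,169): 3 bp
  [169,179): 10 bp
  [179,197): 18 bp
  [197,202): 5 bp
  [202,215): 13 bp
  [215,230): 15 bp
  [230,247): 17 bp
  [247,253): 6 bp
  [253,257): 4 bp
  [257,271): 14 bp
  [271,279): 8 bp

[3,3,3,4,5,6,8,8,9,10,10,10,11,11,11,11,12,13,14,14,14,15,17,18,18,21]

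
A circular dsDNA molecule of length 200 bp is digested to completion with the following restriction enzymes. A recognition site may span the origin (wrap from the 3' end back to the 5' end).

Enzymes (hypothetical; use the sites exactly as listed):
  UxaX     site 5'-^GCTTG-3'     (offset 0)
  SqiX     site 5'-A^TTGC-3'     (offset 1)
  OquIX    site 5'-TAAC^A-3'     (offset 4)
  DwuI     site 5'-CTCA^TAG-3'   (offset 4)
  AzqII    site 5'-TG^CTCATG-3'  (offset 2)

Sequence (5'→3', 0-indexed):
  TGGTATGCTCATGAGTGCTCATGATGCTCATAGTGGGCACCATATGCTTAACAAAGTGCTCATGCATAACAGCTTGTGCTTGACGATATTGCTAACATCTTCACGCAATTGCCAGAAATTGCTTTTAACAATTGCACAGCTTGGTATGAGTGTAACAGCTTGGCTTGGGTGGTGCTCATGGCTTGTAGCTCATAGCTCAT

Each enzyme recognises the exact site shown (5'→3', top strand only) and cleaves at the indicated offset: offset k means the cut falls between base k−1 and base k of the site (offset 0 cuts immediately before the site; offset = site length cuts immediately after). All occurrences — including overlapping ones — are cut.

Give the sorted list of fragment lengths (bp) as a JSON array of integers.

[1,1,2,5,6,6,6,7,8,10,10,11,11,12,12,12,12,13,15,18,22]

Scan for sites:
  UxaX GCTTG/0: at [71, 77, 138, 157, 162, 180] ⇒ [71, 77, 138, 157, 162, 180]
  SqiX ATTGC/1: at [87, 107, 117, 130] ⇒ [88, 108, 118, 131]
  OquIX TAACA/4: at [48, 66, 92, 125, 152] ⇒ [52, 70, 96, 129, 156]
  DwuI CTCATAG/4: at [26, 188] ⇒ [30, 192]
  AzqII TGCTCATG/2: at [5, 15, 56, 172] ⇒ [7, 17, 58, 174]

All cut coordinates (distinct, sorted): [7, 17, 30, 52, 58, 70, 71, 77, 88, 96, 108, 118, 129, 131, 138, 156, 157, 162, 174, 180, 192]

Fragments:
  7→17: 10 bp
  17→30: 13 bp
  30→52: 22 bp
  52→58: 6 bp
  58→70: 12 bp
  70→71: 1 bp
  71→77: 6 bp
  77→88: 11 bp
  88→96: 8 bp
  96→108: 12 bp
  108→118: 10 bp
  118→129: 11 bp
  129→131: 2 bp
  131→138: 7 bp
  138→156: 18 bp
  156→157: 1 bp
  157→162: 5 bp
  162→174: 12 bp
  174→180: 6 bp
  180→192: 12 bp
  192→7 (wrap): 200-192+7 = 15 bp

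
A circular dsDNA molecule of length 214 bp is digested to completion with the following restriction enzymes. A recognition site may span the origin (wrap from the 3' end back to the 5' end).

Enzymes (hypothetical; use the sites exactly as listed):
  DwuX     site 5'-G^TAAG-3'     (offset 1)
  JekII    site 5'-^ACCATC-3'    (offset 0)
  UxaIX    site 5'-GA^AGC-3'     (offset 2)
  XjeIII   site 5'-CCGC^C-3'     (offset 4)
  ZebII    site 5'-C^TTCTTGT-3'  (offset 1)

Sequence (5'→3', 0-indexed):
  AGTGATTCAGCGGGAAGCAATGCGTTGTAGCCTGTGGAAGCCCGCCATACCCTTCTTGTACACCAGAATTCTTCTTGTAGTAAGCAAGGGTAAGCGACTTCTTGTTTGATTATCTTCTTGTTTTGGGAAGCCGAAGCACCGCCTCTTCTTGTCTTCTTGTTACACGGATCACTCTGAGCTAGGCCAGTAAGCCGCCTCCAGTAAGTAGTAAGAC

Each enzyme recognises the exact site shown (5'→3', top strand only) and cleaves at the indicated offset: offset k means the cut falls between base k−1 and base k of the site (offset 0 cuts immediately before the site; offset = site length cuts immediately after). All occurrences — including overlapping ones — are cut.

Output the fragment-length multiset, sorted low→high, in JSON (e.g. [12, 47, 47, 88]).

[3,6,6,7,7,7,8,8,8,8,9,10,14,16,19,21,23,34]

Scan for sites:
  DwuX (GTAAG, off=1): starts [79, 89, 186, 200, 207] → cuts [80, 90, 187, 201, 208]
  JekII (ACCATC, off=0): no sites
  UxaIX (GAAGC, off=2): starts [13, 36, 126, 132] → cuts [15, 38, 128, 134]
  XjeIII (CCGCC, off=4): starts [41, 138, 191] → cuts [45, 142, 195]
  ZebII (CTTCTTGT, off=1): starts [51, 70, 97, 113, 144, 152] → cuts [52, 71, 98, 114, 145, 153]

All cut coordinates (distinct, sorted): [15, 38, 45, 52, 71, 80, 90, 98, 114, 128, 134, 142, 145, 153, 187, 195, 201, 208]

Fragment lengths:
  15→38: 23 bp
  38→45: 7 bp
  45→52: 7 bp
  52→71: 19 bp
  71→80: 9 bp
  80→90: 10 bp
  90→98: 8 bp
  98→114: 16 bp
  114→128: 14 bp
  128→134: 6 bp
  134→142: 8 bp
  142→145: 3 bp
  145→153: 8 bp
  153→187: 34 bp
  187→195: 8 bp
  195→201: 6 bp
  201→208: 7 bp
  208→15 (wrap): 214-208+15 = 21 bp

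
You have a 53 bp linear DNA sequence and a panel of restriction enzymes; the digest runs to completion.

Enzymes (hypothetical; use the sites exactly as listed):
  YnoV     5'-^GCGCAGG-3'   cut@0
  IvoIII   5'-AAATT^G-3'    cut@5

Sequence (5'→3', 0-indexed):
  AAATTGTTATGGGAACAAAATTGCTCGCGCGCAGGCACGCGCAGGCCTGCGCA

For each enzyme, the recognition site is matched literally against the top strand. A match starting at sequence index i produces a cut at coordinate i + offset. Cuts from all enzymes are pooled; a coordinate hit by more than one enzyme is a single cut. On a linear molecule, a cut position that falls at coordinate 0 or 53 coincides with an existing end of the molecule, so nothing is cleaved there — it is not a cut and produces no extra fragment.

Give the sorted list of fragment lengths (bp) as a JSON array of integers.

Per-enzyme occurrences:
  YnoV GCGCAGG/0: at [28, 38] ⇒ [28, 38]
  IvoIII AAATTG/5: at [0, 17] ⇒ [5, 22]

All cut coordinates (distinct, sorted): [5, 22, 28, 38]

Fragments:
  [0,5): 5 bp
  [5,22): 17 bp
  [22,28): 6 bp
  [28,38): 10 bp
  [38,53): 15 bp

[5,6,10,15,17]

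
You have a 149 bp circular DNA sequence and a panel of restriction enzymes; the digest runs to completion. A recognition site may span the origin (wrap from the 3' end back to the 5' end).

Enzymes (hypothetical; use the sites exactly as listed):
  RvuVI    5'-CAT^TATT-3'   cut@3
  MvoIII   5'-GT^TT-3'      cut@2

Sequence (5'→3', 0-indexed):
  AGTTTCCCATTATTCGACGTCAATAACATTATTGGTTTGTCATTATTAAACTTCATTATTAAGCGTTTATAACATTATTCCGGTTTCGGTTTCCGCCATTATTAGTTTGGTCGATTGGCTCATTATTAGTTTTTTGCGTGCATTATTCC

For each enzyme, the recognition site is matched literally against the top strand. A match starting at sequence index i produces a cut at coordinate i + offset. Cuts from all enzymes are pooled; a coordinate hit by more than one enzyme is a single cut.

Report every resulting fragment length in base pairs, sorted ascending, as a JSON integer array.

[6,7,7,7,7,7,9,9,9,9,10,13,13,17,19]

Scan for sites:
  RvuVI CATTATT/3: at [7, 26, 40, 53, 72, 96, 120, 140] ⇒ [10, 29, 43, 56, 75, 99, 123, 143]
  MvoIII GTTT/2: at [1, 34, 64, 82, 88, 104, 128] ⇒ [3, 36, 66, 84, 90, 106, 130]

All cut coordinates (distinct, sorted): [3, 10, 29, 36, 43, 56, 66, 75, 84, 90, 99, 106, 123, 130, 143]

Fragment lengths:
  3→10: 7 bp
  10→29: 19 bp
  29→36: 7 bp
  36→43: 7 bp
  43→56: 13 bp
  56→66: 10 bp
  66→75: 9 bp
  75→84: 9 bp
  84→90: 6 bp
  90→99: 9 bp
  99→106: 7 bp
  106→123: 17 bp
  123→130: 7 bp
  130→143: 13 bp
  143→3 (wrap): 149-143+3 = 9 bp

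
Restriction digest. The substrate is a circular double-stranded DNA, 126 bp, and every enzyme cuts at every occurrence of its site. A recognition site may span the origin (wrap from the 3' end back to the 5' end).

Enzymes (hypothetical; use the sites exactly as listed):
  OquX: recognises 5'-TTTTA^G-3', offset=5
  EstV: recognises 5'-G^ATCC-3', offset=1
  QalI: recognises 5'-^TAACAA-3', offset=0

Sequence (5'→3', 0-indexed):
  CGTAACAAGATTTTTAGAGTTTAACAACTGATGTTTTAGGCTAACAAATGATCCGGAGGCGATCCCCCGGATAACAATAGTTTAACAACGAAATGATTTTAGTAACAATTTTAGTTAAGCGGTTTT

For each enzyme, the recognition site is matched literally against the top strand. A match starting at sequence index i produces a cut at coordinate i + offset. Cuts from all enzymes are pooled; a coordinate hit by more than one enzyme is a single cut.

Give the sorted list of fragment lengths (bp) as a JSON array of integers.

[1,3,5,9,10,11,11,11,14,15,17,19]

Per-enzyme occurrences:
  OquX TTTTAG/5: at [11, 33, 96, 108] ⇒ [16, 38, 101, 113]
  EstV GATCC/1: at [49, 60] ⇒ [50, 61]
  QalI TAACAA/0: at [2, 21, 41, 71, 82, 102] ⇒ [2, 21, 41, 71, 82, 102]

Pooled cuts: [2, 16, 21, 38, 41, 50, 61, 71, 82, 101, 102, 113]

Fragment lengths:
  2→16: 14 bp
  16→21: 5 bp
  21→38: 17 bp
  38→41: 3 bp
  41→50: 9 bp
  50→61: 11 bp
  61→71: 10 bp
  71→82: 11 bp
  82→101: 19 bp
  101→102: 1 bp
  102→113: 11 bp
  113→2 (wrap): 126-113+2 = 15 bp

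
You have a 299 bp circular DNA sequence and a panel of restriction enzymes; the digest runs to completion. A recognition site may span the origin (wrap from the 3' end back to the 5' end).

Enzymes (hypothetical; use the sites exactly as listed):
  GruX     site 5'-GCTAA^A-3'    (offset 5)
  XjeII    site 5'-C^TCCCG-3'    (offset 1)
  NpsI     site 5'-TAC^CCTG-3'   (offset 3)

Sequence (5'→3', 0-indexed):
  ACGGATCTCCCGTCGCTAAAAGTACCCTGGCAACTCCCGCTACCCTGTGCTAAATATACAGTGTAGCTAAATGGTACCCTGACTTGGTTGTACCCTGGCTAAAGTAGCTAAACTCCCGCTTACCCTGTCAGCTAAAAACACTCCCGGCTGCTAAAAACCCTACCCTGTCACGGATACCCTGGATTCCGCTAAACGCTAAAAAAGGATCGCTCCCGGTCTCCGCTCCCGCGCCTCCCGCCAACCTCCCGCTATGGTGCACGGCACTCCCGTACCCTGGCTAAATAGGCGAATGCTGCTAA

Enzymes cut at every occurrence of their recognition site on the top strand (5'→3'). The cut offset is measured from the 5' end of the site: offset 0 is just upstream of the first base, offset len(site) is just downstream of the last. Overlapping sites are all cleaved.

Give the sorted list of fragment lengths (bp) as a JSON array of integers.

[2,6,6,7,7,7,8,9,9,9,9,9,9,9,10,10,11,11,12,12,13,13,14,15,16,17,18,21]

Site scan:
  GruX (GCTAAA, off=5): starts [14, 48, 65, 97, 106, 130, 149, 187, 194, 276, 294] → cuts [0, 19, 53, 70, 102, 111, 135, 154, 192, 199, 281]
  XjeII (CTCCCG, off=1): starts [6, 33, 112, 140, 209, 222, 231, 242, 263] → cuts [7, 34, 113, 141, 210, 223, 232, 243, 264]
  NpsI (TACCCTG, off=3): starts [22, 40, 74, 90, 120, 160, 174, 269] → cuts [25, 43, 77, 93, 123, 163, 177, 272]

All cut coordinates (distinct, sorted): [0, 7, 19, 25, 34, 43, 53, 70, 77, 93, 102, 111, 113, 123, 135, 141, 154, 163, 177, 192, 199, 210, 223, 232, 243, 264, 272, 281]

Fragment lengths:
  0→7: 7 bp
  7→19: 12 bp
  19→25: 6 bp
  25→34: 9 bp
  34→43: 9 bp
  43→53: 10 bp
  53→70: 17 bp
  70→77: 7 bp
  77→93: 16 bp
  93→102: 9 bp
  102→111: 9 bp
  111→113: 2 bp
  113→123: 10 bp
  123→135: 12 bp
  135→141: 6 bp
  141→154: 13 bp
  154→163: 9 bp
  163→177: 14 bp
  177→192: 15 bp
  192→199: 7 bp
  199→210: 11 bp
  210→223: 13 bp
  223→232: 9 bp
  232→243: 11 bp
  243→264: 21 bp
  264→272: 8 bp
  272→281: 9 bp
  281→0 (wrap): 299-281+0 = 18 bp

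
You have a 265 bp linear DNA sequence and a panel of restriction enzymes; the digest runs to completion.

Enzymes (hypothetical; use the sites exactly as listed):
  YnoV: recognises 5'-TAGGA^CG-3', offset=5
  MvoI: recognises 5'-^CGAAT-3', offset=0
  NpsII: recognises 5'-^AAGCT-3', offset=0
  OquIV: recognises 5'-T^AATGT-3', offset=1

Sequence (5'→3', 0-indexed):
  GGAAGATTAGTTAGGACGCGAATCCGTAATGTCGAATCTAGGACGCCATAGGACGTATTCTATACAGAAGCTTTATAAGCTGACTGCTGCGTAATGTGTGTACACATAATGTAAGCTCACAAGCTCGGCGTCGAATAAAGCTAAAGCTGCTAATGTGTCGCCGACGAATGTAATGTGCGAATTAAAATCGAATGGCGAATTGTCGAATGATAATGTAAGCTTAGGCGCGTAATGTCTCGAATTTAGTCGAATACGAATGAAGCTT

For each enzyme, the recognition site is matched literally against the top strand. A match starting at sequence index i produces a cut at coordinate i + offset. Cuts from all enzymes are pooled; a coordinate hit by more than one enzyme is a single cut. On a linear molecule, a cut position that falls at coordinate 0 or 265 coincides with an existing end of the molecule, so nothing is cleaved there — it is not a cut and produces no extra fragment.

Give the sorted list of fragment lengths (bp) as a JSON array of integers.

Site scan:
  YnoV (TAGGACG, off=5): starts [11, 38, 48] → cuts [16, 43, 53]
  MvoI (CGAAT, off=0): starts [18, 32, 131, 164, 177, 188, 195, 203, 237, 247, 253] → cuts [18, 32, 131, 164, 177, 188, 195, 203, 237, 247, 253]
  NpsII (AAGCT, off=0): starts [67, 76, 112, 120, 137, 143, 216, 259] → cuts [67, 76, 112, 120, 137, 143, 216, 259]
  OquIV (TAATGT, off=1): starts [26, 91, 106, 150, 170, 210, 229] → cuts [27, 92, 107, 151, 171, 211, 230]

All cut coordinates (distinct, sorted): [16, 18, 27, 32, 43, 53, 67, 76, 92, 107, 112, 120, 131, 137, 143, 151, 164, 171, 177, 188, 195, 203, 211, 216, 230, 237, 247, 253, 259]

Fragments:
  [0,16): 16 bp
  [16,18): 2 bp
  [18,27): 9 bp
  [27,32): 5 bp
  [32,43): 11 bp
  [43,53): 10 bp
  [53,67): 14 bp
  [67,76): 9 bp
  [76,92): 16 bp
  [92,107): 15 bp
  [107,112): 5 bp
  [112,120): 8 bp
  [120,131): 11 bp
  [131,137): 6 bp
  [137,143): 6 bp
  [143,151): 8 bp
  [151,164): 13 bp
  [164,171): 7 bp
  [171,177): 6 bp
  [177,188): 11 bp
  [188,195): 7 bp
  [195,203): 8 bp
  [203,211): 8 bp
  [211,216): 5 bp
  [216,230): 14 bp
  [230,237): 7 bp
  [237,247): 10 bp
  [247,253): 6 bp
  [253,259): 6 bp
  [259,265): 6 bp

[2,5,5,5,6,6,6,6,6,6,7,7,7,8,8,8,8,9,9,10,10,11,11,11,13,14,14,15,16,16]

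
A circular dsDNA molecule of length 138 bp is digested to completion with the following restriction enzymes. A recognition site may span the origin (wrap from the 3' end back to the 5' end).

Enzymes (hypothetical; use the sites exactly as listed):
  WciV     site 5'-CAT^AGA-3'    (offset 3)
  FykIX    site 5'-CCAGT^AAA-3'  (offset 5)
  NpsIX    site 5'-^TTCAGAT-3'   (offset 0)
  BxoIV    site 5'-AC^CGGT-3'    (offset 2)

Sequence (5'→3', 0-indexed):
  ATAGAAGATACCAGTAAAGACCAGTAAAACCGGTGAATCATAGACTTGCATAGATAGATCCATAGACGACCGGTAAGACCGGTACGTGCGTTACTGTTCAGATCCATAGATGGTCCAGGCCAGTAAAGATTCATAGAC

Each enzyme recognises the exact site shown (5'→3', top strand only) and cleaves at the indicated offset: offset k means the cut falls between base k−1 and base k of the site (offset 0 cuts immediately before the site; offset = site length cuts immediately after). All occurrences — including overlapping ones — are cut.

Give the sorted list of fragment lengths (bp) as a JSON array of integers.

[5,6,7,9,10,10,10,11,11,12,13,17,17]

Scan for sites:
  WciV CATAGA/3: at [38, 48, 60, 104, 131, 137] ⇒ [2, 41, 51, 63, 107, 134]
  FykIX CCAGTAAA/5: at [10, 20, 119] ⇒ [15, 25, 124]
  NpsIX TTCAGAT/0: at [96] ⇒ [96]
  BxoIV ACCGGT/2: at [28, 68, 77] ⇒ [30, 70, 79]

All cut coordinates (distinct, sorted): [2, 15, 25, 30, 41, 51, 63, 70, 79, 96, 107, 124, 134]

Fragments:
  2→15: 13 bp
  15→25: 10 bp
  25→30: 5 bp
  30→41: 11 bp
  41→51: 10 bp
  51→63: 12 bp
  63→70: 7 bp
  70→79: 9 bp
  79→96: 17 bp
  96→107: 11 bp
  107→124: 17 bp
  124→134: 10 bp
  134→2 (wrap): 138-134+2 = 6 bp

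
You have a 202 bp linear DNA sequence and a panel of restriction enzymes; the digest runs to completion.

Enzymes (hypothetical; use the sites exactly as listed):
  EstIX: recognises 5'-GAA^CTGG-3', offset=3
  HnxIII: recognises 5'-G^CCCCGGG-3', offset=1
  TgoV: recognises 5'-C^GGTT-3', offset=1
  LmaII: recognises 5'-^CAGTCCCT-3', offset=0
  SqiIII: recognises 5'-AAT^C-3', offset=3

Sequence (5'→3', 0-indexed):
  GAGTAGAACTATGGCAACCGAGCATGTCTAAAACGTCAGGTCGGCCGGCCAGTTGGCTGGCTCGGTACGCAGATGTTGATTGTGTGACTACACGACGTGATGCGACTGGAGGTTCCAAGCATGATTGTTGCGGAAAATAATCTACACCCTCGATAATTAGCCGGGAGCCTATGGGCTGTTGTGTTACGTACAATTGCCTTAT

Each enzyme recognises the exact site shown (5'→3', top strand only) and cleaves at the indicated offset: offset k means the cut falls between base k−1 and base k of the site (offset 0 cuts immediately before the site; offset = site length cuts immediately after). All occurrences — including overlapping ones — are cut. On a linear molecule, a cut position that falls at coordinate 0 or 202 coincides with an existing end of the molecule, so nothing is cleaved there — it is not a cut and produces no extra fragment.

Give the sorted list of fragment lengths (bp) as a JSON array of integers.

[61,141]

Scan for sites:
  EstIX (GAACTGG, off=3): no sites
  HnxIII (GCCCCGGG, off=1): no sites
  TgoV (CGGTT, off=1): no sites
  LmaII (CAGTCCCT, off=0): no sites
  SqiIII (AATC, off=3): starts [138] → cuts [141]

All cut coordinates (distinct, sorted): [141]

Fragments:
  [0,141): 141 bp
  [141,202): 61 bp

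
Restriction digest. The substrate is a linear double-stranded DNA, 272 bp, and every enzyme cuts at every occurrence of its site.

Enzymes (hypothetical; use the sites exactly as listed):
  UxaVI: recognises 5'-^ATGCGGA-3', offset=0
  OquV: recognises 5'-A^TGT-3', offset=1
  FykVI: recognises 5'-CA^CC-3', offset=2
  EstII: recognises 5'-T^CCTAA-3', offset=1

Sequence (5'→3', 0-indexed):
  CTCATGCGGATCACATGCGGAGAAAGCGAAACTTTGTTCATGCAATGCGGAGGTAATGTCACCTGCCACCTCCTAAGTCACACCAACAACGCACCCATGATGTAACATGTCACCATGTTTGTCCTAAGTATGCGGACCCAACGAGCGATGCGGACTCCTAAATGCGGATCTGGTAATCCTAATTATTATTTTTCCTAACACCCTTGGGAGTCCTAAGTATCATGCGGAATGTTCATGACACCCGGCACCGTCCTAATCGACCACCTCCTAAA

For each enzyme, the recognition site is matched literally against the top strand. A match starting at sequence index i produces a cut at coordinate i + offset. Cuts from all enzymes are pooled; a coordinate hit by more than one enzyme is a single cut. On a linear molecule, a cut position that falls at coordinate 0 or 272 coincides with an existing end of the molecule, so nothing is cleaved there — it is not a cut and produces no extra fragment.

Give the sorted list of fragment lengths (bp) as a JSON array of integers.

Site scan:
  UxaVI (ATGCGGA, off=0): starts [3, 14, 44, 129, 147, 161, 221] → cuts [3, 14, 44, 129, 147, 161, 221]
  OquV (ATGT, off=1): starts [55, 99, 106, 114, 228] → cuts [56, 100, 107, 115, 229]
  FykVI (CACC, off=2): starts [59, 66, 80, 91, 110, 198, 238, 245, 261] → cuts [61, 68, 82, 93, 112, 200, 240, 247, 263]
  EstII (TCCTAA, off=1): starts [70, 121, 155, 176, 192, 210, 250, 265] → cuts [71, 122, 156, 177, 193, 211, 251, 266]

Pooled cuts: [3, 14, 44, 56, 61, 68, 71, 82, 93, 100, 107, 112, 115, 122, 129, 147, 156, 161, 177, 193, 200, 211, 221, 229, 240, 247, 251, 263, 266]

Fragment lengths:
  [0,3): 3 bp
  [3,14): 11 bp
  [14,44): 30 bp
  [44,56): 12 bp
  [56,61): 5 bp
  [61,68): 7 bp
  [68,71): 3 bp
  [71,82): 11 bp
  [82,93): 11 bp
  [93,100): 7 bp
  [100,107): 7 bp
  [107,112): 5 bp
  [112,115): 3 bp
  [115,122): 7 bp
  [122,129): 7 bp
  [129,147): 18 bp
  [147,156): 9 bp
  [156,161): 5 bp
  [161,177): 16 bp
  [177,193): 16 bp
  [193,200): 7 bp
  [200,211): 11 bp
  [211,221): 10 bp
  [221,229): 8 bp
  [229,240): 11 bp
  [240,247): 7 bp
  [247,251): 4 bp
  [251,263): 12 bp
  [263,266): 3 bp
  [266,272): 6 bp

[3,3,3,3,4,5,5,5,6,7,7,7,7,7,7,7,8,9,10,11,11,11,11,11,12,12,16,16,18,30]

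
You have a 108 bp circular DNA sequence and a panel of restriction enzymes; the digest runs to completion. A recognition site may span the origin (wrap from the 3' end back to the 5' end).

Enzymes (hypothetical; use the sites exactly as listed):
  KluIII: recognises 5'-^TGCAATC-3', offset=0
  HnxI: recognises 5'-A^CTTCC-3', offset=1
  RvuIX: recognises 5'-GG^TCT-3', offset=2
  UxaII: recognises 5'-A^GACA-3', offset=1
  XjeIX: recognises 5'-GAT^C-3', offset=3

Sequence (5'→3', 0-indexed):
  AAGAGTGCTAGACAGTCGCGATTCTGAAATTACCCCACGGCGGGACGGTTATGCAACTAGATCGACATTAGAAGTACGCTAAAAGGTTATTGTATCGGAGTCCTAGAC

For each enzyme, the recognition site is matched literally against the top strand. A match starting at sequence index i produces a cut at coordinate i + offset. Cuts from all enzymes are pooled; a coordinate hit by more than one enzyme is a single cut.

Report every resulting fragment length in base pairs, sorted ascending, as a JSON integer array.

Per-enzyme occurrences:
  KluIII (TGCAATC, off=0): no sites
  HnxI (ACTTCC, off=1): no sites
  RvuIX (GGTCT, off=2): no sites
  UxaII (AGACA, off=1): starts [9, 104] → cuts [10, 105]
  XjeIX (GATC, off=3): starts [59] → cuts [62]

All cut coordinates (distinct, sorted): [10, 62, 105]

Fragment lengths:
  10→62: 52 bp
  62→105: 43 bp
  105→10 (wrap): 108-105+10 = 13 bp

[13,43,52]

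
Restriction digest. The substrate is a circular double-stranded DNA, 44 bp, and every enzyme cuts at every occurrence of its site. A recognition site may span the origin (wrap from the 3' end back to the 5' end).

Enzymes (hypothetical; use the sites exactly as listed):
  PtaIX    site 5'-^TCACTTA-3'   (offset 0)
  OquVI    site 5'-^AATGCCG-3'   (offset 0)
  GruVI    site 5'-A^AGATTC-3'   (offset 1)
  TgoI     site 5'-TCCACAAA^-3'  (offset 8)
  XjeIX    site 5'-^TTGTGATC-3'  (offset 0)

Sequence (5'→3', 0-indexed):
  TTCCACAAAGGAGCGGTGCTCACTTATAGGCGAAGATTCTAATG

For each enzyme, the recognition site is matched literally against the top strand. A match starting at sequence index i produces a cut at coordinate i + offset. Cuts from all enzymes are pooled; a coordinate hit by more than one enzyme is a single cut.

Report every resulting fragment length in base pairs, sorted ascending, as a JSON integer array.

[10,14,20]

Scan for sites:
  PtaIX TCACTTA/0: at [19] ⇒ [19]
  OquVI (AATGCCG, off=0): no sites
  GruVI AAGATTC/1: at [32] ⇒ [33]
  TgoI TCCACAAA/8: at [1] ⇒ [9]
  XjeIX (TTGTGATC, off=0): no sites

All cut coordinates (distinct, sorted): [9, 19, 33]

Fragments:
  9→19: 10 bp
  19→33: 14 bp
  33→9 (wrap): 44-33+9 = 20 bp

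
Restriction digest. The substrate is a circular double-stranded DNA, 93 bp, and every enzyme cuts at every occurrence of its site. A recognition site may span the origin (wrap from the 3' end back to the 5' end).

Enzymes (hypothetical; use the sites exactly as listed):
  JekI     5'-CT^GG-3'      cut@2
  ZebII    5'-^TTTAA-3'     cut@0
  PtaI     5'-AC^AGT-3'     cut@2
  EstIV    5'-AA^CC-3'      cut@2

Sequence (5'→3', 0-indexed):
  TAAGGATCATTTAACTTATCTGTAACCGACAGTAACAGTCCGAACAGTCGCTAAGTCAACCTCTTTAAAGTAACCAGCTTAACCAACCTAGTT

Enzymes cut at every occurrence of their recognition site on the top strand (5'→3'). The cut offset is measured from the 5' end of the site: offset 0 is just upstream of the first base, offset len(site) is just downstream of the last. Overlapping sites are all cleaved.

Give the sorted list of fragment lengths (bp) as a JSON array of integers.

[4,4,5,5,6,9,9,10,11,14,16]

Site scan:
  JekI (CTGG, off=2): no sites
  ZebII TTTAA/0: at [9, 63, 91] ⇒ [9, 63, 91]
  PtaI ACAGT/2: at [28, 34, 43] ⇒ [30, 36, 45]
  EstIV AACC/2: at [23, 57, 71, 80, 84] ⇒ [25, 59, 73, 82, 86]

All cut coordinates (distinct, sorted): [9, 25, 30, 36, 45, 59, 63, 73, 82, 86, 91]

Fragment lengths:
  9→25: 16 bp
  25→30: 5 bp
  30→36: 6 bp
  36→45: 9 bp
  45→59: 14 bp
  59→63: 4 bp
  63→73: 10 bp
  73→82: 9 bp
  82→86: 4 bp
  86→91: 5 bp
  91→9 (wrap): 93-91+9 = 11 bp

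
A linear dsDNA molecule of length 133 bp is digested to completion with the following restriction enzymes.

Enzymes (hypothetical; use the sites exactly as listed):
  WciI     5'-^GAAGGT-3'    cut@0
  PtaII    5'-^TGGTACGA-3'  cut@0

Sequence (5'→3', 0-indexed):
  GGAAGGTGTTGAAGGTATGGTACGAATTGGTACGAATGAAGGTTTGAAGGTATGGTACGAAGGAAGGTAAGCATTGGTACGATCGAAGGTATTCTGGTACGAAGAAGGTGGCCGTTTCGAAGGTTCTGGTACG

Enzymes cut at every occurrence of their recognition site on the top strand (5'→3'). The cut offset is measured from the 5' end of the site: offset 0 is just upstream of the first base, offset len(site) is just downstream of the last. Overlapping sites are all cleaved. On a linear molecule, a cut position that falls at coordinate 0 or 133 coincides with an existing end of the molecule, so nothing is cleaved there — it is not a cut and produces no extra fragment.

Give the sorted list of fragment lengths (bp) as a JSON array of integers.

[1,7,7,8,9,9,10,10,10,10,10,12,15,15]

Per-enzyme occurrences:
  WciI GAAGGT/0: at [1, 10, 37, 45, 62, 84, 103, 118] ⇒ [1, 10, 37, 45, 62, 84, 103, 118]
  PtaII TGGTACGA/0: at [17, 27, 52, 74, 94] ⇒ [17, 27, 52, 74, 94]

Pooled cuts: [1, 10, 17, 27, 37, 45, 52, 62, 74, 84, 94, 103, 118]

Fragment lengths:
  [0,1): 1 bp
  [1,10): 9 bp
  [10,17): 7 bp
  [17,27): 10 bp
  [27,37): 10 bp
  [37,45): 8 bp
  [45,52): 7 bp
  [52,62): 10 bp
  [62,74): 12 bp
  [74,84): 10 bp
  [84,94): 10 bp
  [94,103): 9 bp
  [103,118): 15 bp
  [118,133): 15 bp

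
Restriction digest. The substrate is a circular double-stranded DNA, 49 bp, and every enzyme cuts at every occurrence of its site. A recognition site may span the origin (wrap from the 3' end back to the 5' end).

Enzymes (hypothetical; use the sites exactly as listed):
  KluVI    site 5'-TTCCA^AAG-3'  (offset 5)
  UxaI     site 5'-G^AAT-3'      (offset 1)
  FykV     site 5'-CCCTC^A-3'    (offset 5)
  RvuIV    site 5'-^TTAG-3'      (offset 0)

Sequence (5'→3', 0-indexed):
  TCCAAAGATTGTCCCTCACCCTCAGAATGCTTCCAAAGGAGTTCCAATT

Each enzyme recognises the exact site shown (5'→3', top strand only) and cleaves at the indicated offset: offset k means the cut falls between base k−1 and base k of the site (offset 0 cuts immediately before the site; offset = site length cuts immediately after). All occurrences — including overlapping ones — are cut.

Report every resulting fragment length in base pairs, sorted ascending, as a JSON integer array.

[2,6,10,13,18]

Site scan:
  KluVI (TTCCAAAG, off=5): starts [30, 48] → cuts [4, 35]
  UxaI (GAAT, off=1): starts [24] → cuts [25]
  FykV (CCCTCA, off=5): starts [12, 18] → cuts [17, 23]
  RvuIV (TTAG, off=0): no sites

All cut coordinates (distinct, sorted): [4, 17, 23, 25, 35]

Fragment lengths:
  4→17: 13 bp
  17→23: 6 bp
  23→25: 2 bp
  25→35: 10 bp
  35→4 (wrap): 49-35+4 = 18 bp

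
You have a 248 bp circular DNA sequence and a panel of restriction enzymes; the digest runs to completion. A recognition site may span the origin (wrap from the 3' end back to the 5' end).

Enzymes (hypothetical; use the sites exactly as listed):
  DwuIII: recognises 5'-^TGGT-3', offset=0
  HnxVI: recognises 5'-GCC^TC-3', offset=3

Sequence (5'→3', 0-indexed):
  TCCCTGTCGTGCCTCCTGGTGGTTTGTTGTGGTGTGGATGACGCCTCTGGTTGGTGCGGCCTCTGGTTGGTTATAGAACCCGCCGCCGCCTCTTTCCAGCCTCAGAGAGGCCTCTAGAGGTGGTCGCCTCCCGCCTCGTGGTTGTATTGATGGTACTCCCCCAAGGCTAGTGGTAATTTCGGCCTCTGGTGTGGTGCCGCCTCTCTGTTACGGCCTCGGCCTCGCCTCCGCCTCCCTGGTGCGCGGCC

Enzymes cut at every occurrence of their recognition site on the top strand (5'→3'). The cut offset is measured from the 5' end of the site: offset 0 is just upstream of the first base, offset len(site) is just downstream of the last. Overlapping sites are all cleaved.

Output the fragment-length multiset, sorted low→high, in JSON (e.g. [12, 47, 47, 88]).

Site scan:
  DwuIII (TGGT, off=0): starts [16, 19, 29, 47, 51, 63, 67, 120, 138, 150, 170, 186, 191, 236] → cuts [16, 19, 29, 47, 51, 63, 67, 120, 138, 150, 170, 186, 191, 236]
  HnxVI (GCCTC, off=3): starts [10, 42, 58, 87, 98, 109, 125, 132, 181, 198, 212, 218, 223, 229, 245] → cuts [0, 13, 45, 61, 90, 101, 112, 128, 135, 184, 201, 215, 221, 226, 232]

All cut coordinates (distinct, sorted): [0, 13, 16, 19, 29, 45, 47, 51, 61, 63, 67, 90, 101, 112, 120, 128, 135, 138, 150, 170, 184, 186, 191, 201, 215, 221, 226, 232, 236]

Fragments:
  0→13: 13 bp
  13→16: 3 bp
  16→19: 3 bp
  19→29: 10 bp
  29→45: 16 bp
  45→47: 2 bp
  47→51: 4 bp
  51→61: 10 bp
  61→63: 2 bp
  63→67: 4 bp
  67→90: 23 bp
  90→101: 11 bp
  101→112: 11 bp
  112→120: 8 bp
  120→128: 8 bp
  128→135: 7 bp
  135→138: 3 bp
  138→150: 12 bp
  150→170: 20 bp
  170→184: 14 bp
  184→186: 2 bp
  186→191: 5 bp
  191→201: 10 bp
  201→215: 14 bp
  215→221: 6 bp
  221→226: 5 bp
  226→232: 6 bp
  232→236: 4 bp
  236→0 (wrap): 248-236+0 = 12 bp

[2,2,2,3,3,3,4,4,4,5,5,6,6,7,8,8,10,10,10,11,11,12,12,13,14,14,16,20,23]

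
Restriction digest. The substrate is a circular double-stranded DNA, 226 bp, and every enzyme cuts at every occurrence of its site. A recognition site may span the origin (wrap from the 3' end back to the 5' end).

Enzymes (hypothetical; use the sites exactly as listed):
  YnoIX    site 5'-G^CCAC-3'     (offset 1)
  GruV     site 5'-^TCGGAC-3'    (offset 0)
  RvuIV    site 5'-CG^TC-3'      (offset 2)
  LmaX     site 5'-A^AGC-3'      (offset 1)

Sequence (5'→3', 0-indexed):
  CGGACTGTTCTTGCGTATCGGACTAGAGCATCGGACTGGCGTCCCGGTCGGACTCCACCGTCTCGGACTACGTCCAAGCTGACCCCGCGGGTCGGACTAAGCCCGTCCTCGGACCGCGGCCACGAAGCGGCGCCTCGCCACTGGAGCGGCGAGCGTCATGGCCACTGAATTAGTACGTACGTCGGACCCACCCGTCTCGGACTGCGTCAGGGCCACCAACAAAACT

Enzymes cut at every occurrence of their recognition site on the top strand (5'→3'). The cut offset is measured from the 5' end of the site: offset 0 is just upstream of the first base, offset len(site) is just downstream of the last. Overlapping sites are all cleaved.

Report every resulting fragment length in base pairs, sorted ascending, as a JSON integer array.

[2,2,3,4,6,6,6,6,6,8,10,10,11,11,12,13,13,13,13,15,18,18,20]

Per-enzyme occurrences:
  YnoIX (GCCAC, off=1): starts [118, 136, 160, 211] → cuts [119, 137, 161, 212]
  GruV (TCGGAC, off=0): starts [17, 30, 47, 62, 91, 108, 181, 196, 225] → cuts [17, 30, 47, 62, 91, 108, 181, 196, 225]
  RvuIV (CGTC, off=2): starts [39, 58, 70, 103, 153, 179, 192, 204] → cuts [41, 60, 72, 105, 155, 181, 194, 206]
  LmaX (AAGC, off=1): starts [75, 98, 124] → cuts [76, 99, 125]

Pooled cuts: [17, 30, 41, 47, 60, 62, 72, 76, 91, 99, 105, 108, 119, 125, 137, 155, 161, 181, 194, 196, 206, 212, 225]

Fragment lengths:
  17→30: 13 bp
  30→41: 11 bp
  41→47: 6 bp
  47→60: 13 bp
  60→62: 2 bp
  62→72: 10 bp
  72→76: 4 bp
  76→91: 15 bp
  91→99: 8 bp
  99→105: 6 bp
  105→108: 3 bp
  108→119: 11 bp
  119→125: 6 bp
  125→137: 12 bp
  137→155: 18 bp
  155→161: 6 bp
  161→181: 20 bp
  181→194: 13 bp
  194→196: 2 bp
  196→206: 10 bp
  206→212: 6 bp
  212→225: 13 bp
  225→17 (wrap): 226-225+17 = 18 bp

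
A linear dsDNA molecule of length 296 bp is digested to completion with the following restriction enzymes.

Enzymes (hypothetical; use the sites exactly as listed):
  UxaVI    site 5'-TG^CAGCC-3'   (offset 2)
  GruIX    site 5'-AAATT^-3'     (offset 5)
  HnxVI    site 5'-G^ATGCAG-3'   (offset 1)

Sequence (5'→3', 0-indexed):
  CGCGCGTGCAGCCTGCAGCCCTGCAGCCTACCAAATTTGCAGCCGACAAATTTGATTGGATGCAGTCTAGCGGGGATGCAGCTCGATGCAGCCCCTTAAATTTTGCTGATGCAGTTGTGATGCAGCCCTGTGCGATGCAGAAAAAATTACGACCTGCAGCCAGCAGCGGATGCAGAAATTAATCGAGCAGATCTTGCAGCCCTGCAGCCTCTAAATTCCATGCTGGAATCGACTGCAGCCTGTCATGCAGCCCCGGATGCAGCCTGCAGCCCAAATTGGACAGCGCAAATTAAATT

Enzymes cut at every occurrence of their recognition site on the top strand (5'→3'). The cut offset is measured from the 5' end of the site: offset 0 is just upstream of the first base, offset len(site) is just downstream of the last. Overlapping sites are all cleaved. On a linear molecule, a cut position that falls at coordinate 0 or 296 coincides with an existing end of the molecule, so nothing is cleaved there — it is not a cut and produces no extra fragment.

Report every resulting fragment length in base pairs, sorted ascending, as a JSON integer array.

Site scan:
  UxaVI TGCAGCC/2: at [6, 13, 21, 37, 86, 120, 154, 194, 202, 233, 245, 257, 264] ⇒ [8, 15, 23, 39, 88, 122, 156, 196, 204, 235, 247, 259, 266]
  GruIX AAATT/5: at [32, 47, 97, 143, 175, 212, 272, 286, 291] ⇒ [37, 52, 102, 148, 180, 217, 277, 291] (position 296 is a terminus of the linear molecule — no cut)
  HnxVI GATGCAG/1: at [58, 74, 84, 107, 118, 133, 168, 255] ⇒ [59, 75, 85, 108, 119, 134, 169, 256]

All cut coordinates (distinct, sorted): [8, 15, 23, 37, 39, 52, 59, 75, 85, 88, 102, 108, 119, 122, 134, 148, 156, 169, 180, 196, 204, 217, 235, 247, 256, 259, 266, 277, 291]

Fragments:
  [0,8): 8 bp
  [8,15): 7 bp
  [15,23): 8 bp
  [23,37): 14 bp
  [37,39): 2 bp
  [39,52): 13 bp
  [52,59): 7 bp
  [59,75): 16 bp
  [75,85): 10 bp
  [85,88): 3 bp
  [88,102): 14 bp
  [102,108): 6 bp
  [108,119): 11 bp
  [119,122): 3 bp
  [122,134): 12 bp
  [134,148): 14 bp
  [148,156): 8 bp
  [156,169): 13 bp
  [169,180): 11 bp
  [180,196): 16 bp
  [196,204): 8 bp
  [204,217): 13 bp
  [217,235): 18 bp
  [235,247): 12 bp
  [247,256): 9 bp
  [256,259): 3 bp
  [259,266): 7 bp
  [266,277): 11 bp
  [277,291): 14 bp
  [291,296): 5 bp

[2,3,3,3,5,6,7,7,7,8,8,8,8,9,10,11,11,11,12,12,13,13,13,14,14,14,14,16,16,18]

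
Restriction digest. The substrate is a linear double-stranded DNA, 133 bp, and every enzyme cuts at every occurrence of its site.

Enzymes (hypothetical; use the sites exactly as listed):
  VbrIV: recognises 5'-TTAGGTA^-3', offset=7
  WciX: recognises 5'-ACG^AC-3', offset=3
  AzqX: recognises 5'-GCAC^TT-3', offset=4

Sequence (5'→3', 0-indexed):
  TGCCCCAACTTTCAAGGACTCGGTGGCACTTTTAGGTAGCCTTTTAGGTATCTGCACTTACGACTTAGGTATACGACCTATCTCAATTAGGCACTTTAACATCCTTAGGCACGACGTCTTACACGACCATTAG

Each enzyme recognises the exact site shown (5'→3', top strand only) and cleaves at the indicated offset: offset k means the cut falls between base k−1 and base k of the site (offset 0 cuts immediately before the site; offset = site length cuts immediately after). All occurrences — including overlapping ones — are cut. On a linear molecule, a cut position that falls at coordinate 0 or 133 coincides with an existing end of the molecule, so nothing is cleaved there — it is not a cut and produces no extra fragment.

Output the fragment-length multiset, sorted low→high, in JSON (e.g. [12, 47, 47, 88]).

[4,5,7,8,9,9,12,12,19,19,29]

Scan for sites:
  VbrIV TTAGGTA/7: at [31, 43, 64] ⇒ [38, 50, 71]
  WciX ACGAC/3: at [59, 72, 110, 122] ⇒ [62, 75, 113, 125]
  AzqX GCACTT/4: at [25, 53, 90] ⇒ [29, 57, 94]

All cut coordinates (distinct, sorted): [29, 38, 50, 57, 62, 71, 75, 94, 113, 125]

Fragments:
  [0,29): 29 bp
  [29,38): 9 bp
  [38,50): 12 bp
  [50,57): 7 bp
  [57,62): 5 bp
  [62,71): 9 bp
  [71,75): 4 bp
  [75,94): 19 bp
  [94,113): 19 bp
  [113,125): 12 bp
  [125,133): 8 bp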